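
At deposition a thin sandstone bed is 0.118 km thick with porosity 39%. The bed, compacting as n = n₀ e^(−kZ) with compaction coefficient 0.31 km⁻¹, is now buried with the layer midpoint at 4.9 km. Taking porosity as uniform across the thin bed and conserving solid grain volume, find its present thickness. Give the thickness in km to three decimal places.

0.079 km

Porosity at 4.9 km: n = 0.39·exp(−0.31×4.9) = 0.0854
Solid-volume conservation: h(1−n) = h₀(1−n₀) ⇒ h = h₀·(1−n₀)/(1−n)
h = 0.118 × (1 − 0.39)/(1 − 0.0854) = 0.118 × 0.6669 = 0.0787 km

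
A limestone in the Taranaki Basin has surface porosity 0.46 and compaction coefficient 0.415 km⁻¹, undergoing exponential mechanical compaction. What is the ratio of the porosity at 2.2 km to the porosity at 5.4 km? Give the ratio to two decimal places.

3.77

n(Z₁)/n(Z₂) = e^(−c·Z₁)/e^(−c·Z₂) = e^{c(Z₂−Z₁)}
= exp(0.415 × 3.2) = exp(1.328) = 3.7735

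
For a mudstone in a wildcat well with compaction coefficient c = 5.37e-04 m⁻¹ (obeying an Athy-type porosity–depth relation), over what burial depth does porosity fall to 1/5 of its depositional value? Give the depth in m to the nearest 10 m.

Working in km (1 km = 1000 m; c in km⁻¹ = c in m⁻¹ × 1000):
n/n₀ = 1/5 ⇒ exp(−c·Z) = 1/5 ⇒ Z = ln(5) / c
Z = 1.6094 / 0.537 = 2.997 km

3000 m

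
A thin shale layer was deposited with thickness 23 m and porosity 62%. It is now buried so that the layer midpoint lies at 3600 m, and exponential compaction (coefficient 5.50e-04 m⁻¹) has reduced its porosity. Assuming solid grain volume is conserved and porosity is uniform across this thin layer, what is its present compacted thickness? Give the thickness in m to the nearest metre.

10 m

Working in km (1 km = 1000 m; k in km⁻¹ = k in m⁻¹ × 1000):
Porosity at 3.6 km: φ = 0.62·exp(−0.55×3.6) = 0.0856
Solid-volume conservation: h(1−φ) = h₀(1−φ₀) ⇒ h = h₀·(1−φ₀)/(1−φ)
h = 0.023 × (1 − 0.62)/(1 − 0.0856) = 0.023 × 0.4156 = 0.0096 km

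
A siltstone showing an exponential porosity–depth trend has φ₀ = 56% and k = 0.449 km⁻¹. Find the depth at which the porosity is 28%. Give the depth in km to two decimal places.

Invert Athy's law: z = ln(φ₀/φ) / k
z = ln(0.56/0.28) / 0.449 = ln(2) / 0.449 = 0.6931 / 0.449 = 1.544 km

1.54 km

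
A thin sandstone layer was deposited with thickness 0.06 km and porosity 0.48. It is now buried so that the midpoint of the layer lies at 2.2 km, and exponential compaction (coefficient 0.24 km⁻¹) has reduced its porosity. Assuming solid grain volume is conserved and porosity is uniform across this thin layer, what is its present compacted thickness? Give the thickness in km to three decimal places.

Porosity at 2.2 km: phi = 0.48·exp(−0.24×2.2) = 0.2831
Solid-volume conservation: h(1−phi) = h₀(1−phi₀) ⇒ h = h₀·(1−phi₀)/(1−phi)
h = 0.06 × (1 − 0.48)/(1 − 0.2831) = 0.06 × 0.7253 = 0.0435 km

0.044 km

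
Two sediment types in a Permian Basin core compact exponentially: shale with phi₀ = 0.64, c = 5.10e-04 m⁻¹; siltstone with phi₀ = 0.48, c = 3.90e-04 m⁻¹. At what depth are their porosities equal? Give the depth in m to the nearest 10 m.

2400 m

Working in km (1 km = 1000 m; c in km⁻¹ = c in m⁻¹ × 1000):
Set phi₀ₐ e^(−cₐd) = phi₀ᵦ e^(−cᵦd) ⇒ ln(phi₀ₐ/phi₀ᵦ) = (cₐ − cᵦ)·d
d = ln(0.64/0.48) / (0.51 − 0.39) = 0.2877 / 0.12 = 2.397 km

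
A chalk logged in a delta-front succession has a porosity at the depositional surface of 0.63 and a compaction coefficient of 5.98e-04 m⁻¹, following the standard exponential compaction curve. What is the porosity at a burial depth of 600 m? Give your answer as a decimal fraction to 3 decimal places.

0.440

Working in km (1 km = 1000 m; β in km⁻¹ = β in m⁻¹ × 1000):
phi = phi₀·exp(−β·d) = 0.63 × exp(−0.598 × 0.6) = 0.63 × exp(−0.3588)
  = 0.63 × 0.6985 = 0.4401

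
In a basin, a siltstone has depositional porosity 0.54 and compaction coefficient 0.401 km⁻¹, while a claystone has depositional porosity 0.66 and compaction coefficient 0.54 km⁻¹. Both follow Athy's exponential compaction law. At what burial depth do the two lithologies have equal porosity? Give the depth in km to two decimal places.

1.44 km

Set phi₀ₐ e^(−cₐZ) = phi₀ᵦ e^(−cᵦZ) ⇒ ln(phi₀ₐ/phi₀ᵦ) = (cₐ − cᵦ)·Z
Z = ln(0.54/0.66) / (0.401 − 0.54) = -0.2007 / -0.139 = 1.444 km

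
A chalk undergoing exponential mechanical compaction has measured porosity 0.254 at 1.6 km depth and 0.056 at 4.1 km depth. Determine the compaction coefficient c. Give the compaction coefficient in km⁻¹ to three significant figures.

Athy: n(Z) = n₀ e^(−cZ) ⇒ n₁/n₂ = e^{c(Z₂−Z₁)} ⇒ c = ln(n₁/n₂)/(Z₂−Z₁)
c = ln(0.254/0.056) / (4.1 − 1.6) = ln(4.536) / 2.5 = 1.5120 / 2.5 = 0.6048 km⁻¹

0.605 km⁻¹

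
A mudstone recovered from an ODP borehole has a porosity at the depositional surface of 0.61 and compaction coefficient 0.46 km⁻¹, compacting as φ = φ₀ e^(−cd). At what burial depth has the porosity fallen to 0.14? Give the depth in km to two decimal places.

Invert Athy's law: d = ln(φ₀/φ) / c
d = ln(0.61/0.14) / 0.46 = ln(4.357) / 0.46 = 1.4718 / 0.46 = 3.200 km

3.20 km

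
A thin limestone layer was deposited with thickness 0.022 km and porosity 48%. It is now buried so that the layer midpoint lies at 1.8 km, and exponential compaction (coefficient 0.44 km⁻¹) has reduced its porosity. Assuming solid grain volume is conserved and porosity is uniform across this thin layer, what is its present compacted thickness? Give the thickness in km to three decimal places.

Porosity at 1.8 km: n = 0.48·exp(−0.44×1.8) = 0.2174
Solid-volume conservation: h(1−n) = h₀(1−n₀) ⇒ h = h₀·(1−n₀)/(1−n)
h = 0.022 × (1 − 0.48)/(1 − 0.2174) = 0.022 × 0.6645 = 0.0146 km

0.015 km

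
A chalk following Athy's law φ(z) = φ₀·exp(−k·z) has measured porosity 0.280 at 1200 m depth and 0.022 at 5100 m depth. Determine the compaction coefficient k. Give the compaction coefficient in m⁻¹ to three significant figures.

Working in km (1 km = 1000 m; k in km⁻¹ = k in m⁻¹ × 1000):
Athy: φ(z) = φ₀ e^(−kz) ⇒ φ₁/φ₂ = e^{k(z₂−z₁)} ⇒ k = ln(φ₁/φ₂)/(z₂−z₁)
k = ln(0.28/0.022) / (5.1 − 1.2) = ln(12.73) / 3.9 = 2.5437 / 3.9 = 0.6522 km⁻¹

0.000652 m⁻¹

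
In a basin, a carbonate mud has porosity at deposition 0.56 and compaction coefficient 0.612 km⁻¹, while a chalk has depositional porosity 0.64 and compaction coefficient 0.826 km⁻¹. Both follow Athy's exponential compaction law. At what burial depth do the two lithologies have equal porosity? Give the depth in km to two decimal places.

0.62 km

Set phi₀ₐ e^(−βₐz) = phi₀ᵦ e^(−βᵦz) ⇒ ln(phi₀ₐ/phi₀ᵦ) = (βₐ − βᵦ)·z
z = ln(0.56/0.64) / (0.612 − 0.826) = -0.1335 / -0.214 = 0.624 km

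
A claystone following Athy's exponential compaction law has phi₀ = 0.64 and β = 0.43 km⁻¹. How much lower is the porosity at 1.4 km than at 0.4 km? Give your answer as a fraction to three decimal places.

0.188

phi(0.4) = 0.64·e^(−0.43×0.4) = 0.5389
phi(1.4) = 0.64·e^(−0.43×1.4) = 0.3505
Δphi = 0.5389 − 0.3505 = 0.1883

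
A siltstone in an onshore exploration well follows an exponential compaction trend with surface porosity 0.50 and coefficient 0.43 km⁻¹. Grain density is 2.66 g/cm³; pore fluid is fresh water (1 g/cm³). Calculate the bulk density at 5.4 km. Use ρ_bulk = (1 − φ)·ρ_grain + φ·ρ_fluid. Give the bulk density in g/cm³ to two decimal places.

Porosity at depth: phi = 0.5·exp(−0.43×5.4) = 0.5×0.0981 = 0.0490
Bulk density: ρ_b = (1−phi)ρ_g + phi·ρ_f = 0.9510×2.66 + 0.0490×1
       = 2.530 + 0.049 = 2.579 g/cm³

2.58 g/cm³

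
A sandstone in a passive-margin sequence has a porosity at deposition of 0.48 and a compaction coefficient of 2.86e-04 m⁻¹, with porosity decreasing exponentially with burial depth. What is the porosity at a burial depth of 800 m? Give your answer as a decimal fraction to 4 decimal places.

Working in km (1 km = 1000 m; k in km⁻¹ = k in m⁻¹ × 1000):
phi = phi₀·exp(−k·z) = 0.48 × exp(−0.286 × 0.8) = 0.48 × exp(−0.2288)
  = 0.48 × 0.7955 = 0.3818

0.3818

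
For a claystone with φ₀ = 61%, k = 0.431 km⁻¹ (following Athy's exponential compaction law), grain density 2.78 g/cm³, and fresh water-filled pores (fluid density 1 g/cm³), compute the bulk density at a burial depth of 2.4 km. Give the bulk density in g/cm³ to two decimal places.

Porosity at depth: φ = 0.61·exp(−0.431×2.4) = 0.61×0.3554 = 0.2168
Bulk density: ρ_b = (1−φ)ρ_g + φ·ρ_f = 0.7832×2.78 + 0.2168×1
       = 2.177 + 0.217 = 2.394 g/cm³

2.39 g/cm³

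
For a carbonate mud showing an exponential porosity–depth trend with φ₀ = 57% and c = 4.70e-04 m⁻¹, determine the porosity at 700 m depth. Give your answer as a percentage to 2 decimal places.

41.02%

Working in km (1 km = 1000 m; c in km⁻¹ = c in m⁻¹ × 1000):
φ = φ₀·exp(−c·Z) = 0.57 × exp(−0.47 × 0.7) = 0.57 × exp(−0.329)
  = 0.57 × 0.7196 = 0.4102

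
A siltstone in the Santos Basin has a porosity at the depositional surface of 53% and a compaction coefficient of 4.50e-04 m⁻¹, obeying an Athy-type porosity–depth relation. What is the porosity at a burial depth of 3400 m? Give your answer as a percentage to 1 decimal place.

11.5%

Working in km (1 km = 1000 m; k in km⁻¹ = k in m⁻¹ × 1000):
phi = phi₀·exp(−k·d) = 0.53 × exp(−0.45 × 3.4) = 0.53 × exp(−1.53)
  = 0.53 × 0.2165 = 0.1148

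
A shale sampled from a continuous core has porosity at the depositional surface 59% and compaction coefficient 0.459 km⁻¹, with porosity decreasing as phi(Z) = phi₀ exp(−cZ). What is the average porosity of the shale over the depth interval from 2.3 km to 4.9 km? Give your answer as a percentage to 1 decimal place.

12.0%

⟨phi⟩ = (1/(Z₂−Z₁)) ∫ phi₀ e^(−cZ) dZ = phi₀·(e^(−c·Z₁) − e^(−c·Z₂)) / (c·(Z₂−Z₁))
e^(−0.459×2.3) = 0.3479; e^(−0.459×4.9) = 0.1055
⟨phi⟩ = 0.59 × (0.3479 − 0.1055) / (0.459 × 2.6) = 0.59 × 0.2032 = 0.1199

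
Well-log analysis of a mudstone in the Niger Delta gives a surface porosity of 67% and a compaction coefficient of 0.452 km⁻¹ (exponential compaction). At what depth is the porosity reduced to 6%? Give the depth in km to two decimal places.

Invert Athy's law: Z = ln(n₀/n) / β
Z = ln(0.67/0.06) / 0.452 = ln(11.17) / 0.452 = 2.4129 / 0.452 = 5.338 km

5.34 km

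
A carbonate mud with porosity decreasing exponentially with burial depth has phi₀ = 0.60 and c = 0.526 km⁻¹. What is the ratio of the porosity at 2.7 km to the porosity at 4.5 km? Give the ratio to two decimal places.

2.58

phi(z₁)/phi(z₂) = e^(−c·z₁)/e^(−c·z₂) = e^{c(z₂−z₁)}
= exp(0.526 × 1.8) = exp(0.9468) = 2.5774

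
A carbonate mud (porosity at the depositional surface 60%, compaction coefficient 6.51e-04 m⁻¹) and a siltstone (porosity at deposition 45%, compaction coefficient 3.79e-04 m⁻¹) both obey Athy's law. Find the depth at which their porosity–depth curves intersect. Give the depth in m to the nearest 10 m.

Working in km (1 km = 1000 m; β in km⁻¹ = β in m⁻¹ × 1000):
Set phi₀ₐ e^(−βₐz) = phi₀ᵦ e^(−βᵦz) ⇒ ln(phi₀ₐ/phi₀ᵦ) = (βₐ − βᵦ)·z
z = ln(0.6/0.45) / (0.651 − 0.379) = 0.2877 / 0.272 = 1.058 km

1060 m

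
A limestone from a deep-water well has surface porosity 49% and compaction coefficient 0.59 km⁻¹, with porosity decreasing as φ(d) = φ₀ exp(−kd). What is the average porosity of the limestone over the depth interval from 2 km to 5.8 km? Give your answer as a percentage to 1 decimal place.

6.0%

⟨φ⟩ = (1/(d₂−d₁)) ∫ φ₀ e^(−kd) dd = φ₀·(e^(−k·d₁) − e^(−k·d₂)) / (k·(d₂−d₁))
e^(−0.59×2) = 0.3073; e^(−0.59×5.8) = 0.0326
⟨φ⟩ = 0.49 × (0.3073 − 0.0326) / (0.59 × 3.8) = 0.49 × 0.1225 = 0.0600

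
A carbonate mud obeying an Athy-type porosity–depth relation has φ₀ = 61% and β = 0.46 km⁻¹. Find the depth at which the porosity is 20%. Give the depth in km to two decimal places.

Invert Athy's law: d = ln(φ₀/φ) / β
d = ln(0.61/0.2) / 0.46 = ln(3.05) / 0.46 = 1.1151 / 0.46 = 2.424 km

2.42 km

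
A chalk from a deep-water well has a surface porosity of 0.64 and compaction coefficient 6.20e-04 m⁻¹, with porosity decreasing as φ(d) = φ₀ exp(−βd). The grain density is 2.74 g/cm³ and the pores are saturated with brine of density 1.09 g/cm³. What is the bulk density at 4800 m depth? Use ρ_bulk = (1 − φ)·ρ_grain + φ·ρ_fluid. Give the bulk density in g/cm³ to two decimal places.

Working in km (1 km = 1000 m; β in km⁻¹ = β in m⁻¹ × 1000):
Porosity at depth: φ = 0.64·exp(−0.62×4.8) = 0.64×0.0510 = 0.0326
Bulk density: ρ_b = (1−φ)ρ_g + φ·ρ_f = 0.9674×2.74 + 0.0326×1.09
       = 2.651 + 0.036 = 2.686 g/cm³

2.69 g/cm³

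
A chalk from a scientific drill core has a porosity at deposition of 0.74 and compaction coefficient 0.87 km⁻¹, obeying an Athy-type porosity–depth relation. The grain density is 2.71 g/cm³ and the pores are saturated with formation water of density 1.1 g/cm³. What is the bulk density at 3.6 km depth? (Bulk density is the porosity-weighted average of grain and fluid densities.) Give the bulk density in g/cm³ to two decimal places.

2.66 g/cm³

Porosity at depth: phi = 0.74·exp(−0.87×3.6) = 0.74×0.0436 = 0.0323
Bulk density: ρ_b = (1−phi)ρ_g + phi·ρ_f = 0.9677×2.71 + 0.0323×1.1
       = 2.623 + 0.036 = 2.658 g/cm³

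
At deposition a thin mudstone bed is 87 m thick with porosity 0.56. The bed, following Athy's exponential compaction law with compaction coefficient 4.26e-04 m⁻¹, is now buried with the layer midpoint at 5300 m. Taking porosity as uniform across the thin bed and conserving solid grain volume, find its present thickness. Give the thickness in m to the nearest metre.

41 m

Working in km (1 km = 1000 m; k in km⁻¹ = k in m⁻¹ × 1000):
Porosity at 5.3 km: phi = 0.56·exp(−0.426×5.3) = 0.0586
Solid-volume conservation: h(1−phi) = h₀(1−phi₀) ⇒ h = h₀·(1−phi₀)/(1−phi)
h = 0.087 × (1 − 0.56)/(1 − 0.0586) = 0.087 × 0.4674 = 0.0407 km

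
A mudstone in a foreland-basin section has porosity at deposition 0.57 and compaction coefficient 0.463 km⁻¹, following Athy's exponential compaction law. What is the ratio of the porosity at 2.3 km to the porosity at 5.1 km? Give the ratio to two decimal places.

n(Z₁)/n(Z₂) = e^(−c·Z₁)/e^(−c·Z₂) = e^{c(Z₂−Z₁)}
= exp(0.463 × 2.8) = exp(1.296) = 3.6561

3.66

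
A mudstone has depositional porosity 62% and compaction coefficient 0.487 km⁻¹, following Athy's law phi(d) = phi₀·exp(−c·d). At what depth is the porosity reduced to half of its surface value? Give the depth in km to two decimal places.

1.42 km

phi/phi₀ = 1/2 ⇒ exp(−c·d) = 1/2 ⇒ d = ln(2) / c
d = 0.6931 / 0.487 = 1.423 km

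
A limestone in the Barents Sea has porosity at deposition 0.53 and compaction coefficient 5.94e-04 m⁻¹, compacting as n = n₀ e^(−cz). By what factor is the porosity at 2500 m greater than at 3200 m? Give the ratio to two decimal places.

Working in km (1 km = 1000 m; c in km⁻¹ = c in m⁻¹ × 1000):
n(z₁)/n(z₂) = e^(−c·z₁)/e^(−c·z₂) = e^{c(z₂−z₁)}
= exp(0.594 × 0.7) = exp(0.4158) = 1.5156

1.52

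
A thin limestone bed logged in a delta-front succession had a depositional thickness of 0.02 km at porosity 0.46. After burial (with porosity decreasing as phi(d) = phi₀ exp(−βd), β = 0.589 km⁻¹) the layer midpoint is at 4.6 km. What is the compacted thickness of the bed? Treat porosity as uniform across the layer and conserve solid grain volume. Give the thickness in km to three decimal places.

Porosity at 4.6 km: phi = 0.46·exp(−0.589×4.6) = 0.0306
Solid-volume conservation: h(1−phi) = h₀(1−phi₀) ⇒ h = h₀·(1−phi₀)/(1−phi)
h = 0.02 × (1 − 0.46)/(1 − 0.0306) = 0.02 × 0.5571 = 0.0111 km

0.011 km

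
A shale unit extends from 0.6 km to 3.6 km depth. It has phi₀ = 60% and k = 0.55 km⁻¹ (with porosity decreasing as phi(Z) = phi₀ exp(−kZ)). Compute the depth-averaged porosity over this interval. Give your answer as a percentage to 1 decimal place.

⟨phi⟩ = (1/(Z₂−Z₁)) ∫ phi₀ e^(−kZ) dZ = phi₀·(e^(−k·Z₁) − e^(−k·Z₂)) / (k·(Z₂−Z₁))
e^(−0.55×0.6) = 0.7189; e^(−0.55×3.6) = 0.1381
⟨phi⟩ = 0.6 × (0.7189 − 0.1381) / (0.55 × 3) = 0.6 × 0.3520 = 0.2112

21.1%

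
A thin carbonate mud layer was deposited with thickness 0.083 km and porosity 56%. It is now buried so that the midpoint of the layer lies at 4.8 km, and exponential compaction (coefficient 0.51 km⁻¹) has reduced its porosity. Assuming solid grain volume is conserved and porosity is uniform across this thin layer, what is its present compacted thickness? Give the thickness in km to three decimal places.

Porosity at 4.8 km: φ = 0.56·exp(−0.51×4.8) = 0.0484
Solid-volume conservation: h(1−φ) = h₀(1−φ₀) ⇒ h = h₀·(1−φ₀)/(1−φ)
h = 0.083 × (1 − 0.56)/(1 − 0.0484) = 0.083 × 0.4624 = 0.0384 km

0.038 km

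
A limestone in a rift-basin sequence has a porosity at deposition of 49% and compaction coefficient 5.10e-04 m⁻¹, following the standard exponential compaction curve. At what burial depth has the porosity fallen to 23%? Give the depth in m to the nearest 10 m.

1480 m

Working in km (1 km = 1000 m; c in km⁻¹ = c in m⁻¹ × 1000):
Invert Athy's law: d = ln(phi₀/phi) / c
d = ln(0.49/0.23) / 0.51 = ln(2.13) / 0.51 = 0.7563 / 0.51 = 1.483 km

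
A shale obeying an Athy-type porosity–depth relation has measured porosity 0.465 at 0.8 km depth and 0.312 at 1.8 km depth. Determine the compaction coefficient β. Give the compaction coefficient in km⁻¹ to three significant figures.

0.399 km⁻¹

Athy: phi(z) = phi₀ e^(−βz) ⇒ phi₁/phi₂ = e^{β(z₂−z₁)} ⇒ β = ln(phi₁/phi₂)/(z₂−z₁)
β = ln(0.465/0.312) / (1.8 − 0.8) = ln(1.49) / 1 = 0.3990 / 1 = 0.399 km⁻¹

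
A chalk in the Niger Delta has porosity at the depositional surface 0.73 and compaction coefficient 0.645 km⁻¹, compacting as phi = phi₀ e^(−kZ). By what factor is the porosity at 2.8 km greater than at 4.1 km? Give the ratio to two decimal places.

phi(Z₁)/phi(Z₂) = e^(−k·Z₁)/e^(−k·Z₂) = e^{k(Z₂−Z₁)}
= exp(0.645 × 1.3) = exp(0.8385) = 2.3129

2.31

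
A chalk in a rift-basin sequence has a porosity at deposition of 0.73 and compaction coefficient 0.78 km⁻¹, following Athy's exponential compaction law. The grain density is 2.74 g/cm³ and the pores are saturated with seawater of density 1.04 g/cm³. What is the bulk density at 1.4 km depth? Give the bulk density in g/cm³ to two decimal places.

2.32 g/cm³

Porosity at depth: phi = 0.73·exp(−0.78×1.4) = 0.73×0.3355 = 0.2449
Bulk density: ρ_b = (1−phi)ρ_g + phi·ρ_f = 0.7551×2.74 + 0.2449×1.04
       = 2.069 + 0.255 = 2.324 g/cm³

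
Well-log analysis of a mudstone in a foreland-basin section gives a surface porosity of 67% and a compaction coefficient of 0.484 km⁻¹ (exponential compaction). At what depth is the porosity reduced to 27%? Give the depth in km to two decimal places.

Invert Athy's law: Z = ln(n₀/n) / β
Z = ln(0.67/0.27) / 0.484 = ln(2.481) / 0.484 = 0.9089 / 0.484 = 1.878 km

1.88 km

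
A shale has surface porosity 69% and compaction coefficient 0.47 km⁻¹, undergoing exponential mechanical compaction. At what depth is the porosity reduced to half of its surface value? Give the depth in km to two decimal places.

1.47 km

n/n₀ = 1/2 ⇒ exp(−β·d) = 1/2 ⇒ d = ln(2) / β
d = 0.6931 / 0.47 = 1.475 km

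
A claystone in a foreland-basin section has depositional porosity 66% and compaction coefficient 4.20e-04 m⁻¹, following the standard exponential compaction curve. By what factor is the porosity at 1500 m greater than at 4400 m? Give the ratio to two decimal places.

Working in km (1 km = 1000 m; c in km⁻¹ = c in m⁻¹ × 1000):
n(d₁)/n(d₂) = e^(−c·d₁)/e^(−c·d₂) = e^{c(d₂−d₁)}
= exp(0.42 × 2.9) = exp(1.218) = 3.3804

3.38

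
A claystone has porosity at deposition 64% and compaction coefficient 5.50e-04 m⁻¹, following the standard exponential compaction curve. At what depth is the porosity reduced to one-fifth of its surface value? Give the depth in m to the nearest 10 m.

2930 m

Working in km (1 km = 1000 m; c in km⁻¹ = c in m⁻¹ × 1000):
phi/phi₀ = 1/5 ⇒ exp(−c·z) = 1/5 ⇒ z = ln(5) / c
z = 1.6094 / 0.55 = 2.926 km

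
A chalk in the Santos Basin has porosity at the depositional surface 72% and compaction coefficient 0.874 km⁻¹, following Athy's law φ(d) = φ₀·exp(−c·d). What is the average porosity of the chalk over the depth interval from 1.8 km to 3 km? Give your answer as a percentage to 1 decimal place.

⟨φ⟩ = (1/(d₂−d₁)) ∫ φ₀ e^(−cd) dd = φ₀·(e^(−c·d₁) − e^(−c·d₂)) / (c·(d₂−d₁))
e^(−0.874×1.8) = 0.2074; e^(−0.874×3) = 0.0727
⟨φ⟩ = 0.72 × (0.2074 − 0.0727) / (0.874 × 1.2) = 0.72 × 0.1285 = 0.0925

9.2%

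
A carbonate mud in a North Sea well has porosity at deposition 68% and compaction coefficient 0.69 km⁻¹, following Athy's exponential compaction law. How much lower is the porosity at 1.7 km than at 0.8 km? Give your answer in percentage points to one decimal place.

18.1 percentage points

phi(0.8) = 0.68·e^(−0.69×0.8) = 0.3915
phi(1.7) = 0.68·e^(−0.69×1.7) = 0.2104
Δphi = 0.3915 − 0.2104 = 0.1811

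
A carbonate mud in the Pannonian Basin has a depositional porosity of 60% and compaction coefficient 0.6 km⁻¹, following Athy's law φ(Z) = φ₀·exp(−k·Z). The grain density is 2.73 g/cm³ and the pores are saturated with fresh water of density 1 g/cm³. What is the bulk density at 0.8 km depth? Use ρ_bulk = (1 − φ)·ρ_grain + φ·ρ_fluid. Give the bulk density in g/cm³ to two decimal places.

Porosity at depth: φ = 0.6·exp(−0.6×0.8) = 0.6×0.6188 = 0.3713
Bulk density: ρ_b = (1−φ)ρ_g + φ·ρ_f = 0.6287×2.73 + 0.3713×1
       = 1.716 + 0.371 = 2.088 g/cm³

2.09 g/cm³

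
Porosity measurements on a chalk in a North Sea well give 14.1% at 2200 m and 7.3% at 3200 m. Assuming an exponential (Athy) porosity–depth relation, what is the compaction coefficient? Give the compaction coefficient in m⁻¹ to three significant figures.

Working in km (1 km = 1000 m; k in km⁻¹ = k in m⁻¹ × 1000):
Athy: φ(d) = φ₀ e^(−kd) ⇒ φ₁/φ₂ = e^{k(d₂−d₁)} ⇒ k = ln(φ₁/φ₂)/(d₂−d₁)
k = ln(0.141/0.073) / (3.2 − 2.2) = ln(1.932) / 1 = 0.6583 / 1 = 0.6583 km⁻¹

0.000658 m⁻¹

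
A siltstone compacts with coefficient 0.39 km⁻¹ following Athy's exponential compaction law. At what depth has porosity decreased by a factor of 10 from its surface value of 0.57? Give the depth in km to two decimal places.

5.90 km

n/n₀ = 1/10 ⇒ exp(−β·d) = 1/10 ⇒ d = ln(10) / β
d = 2.3026 / 0.39 = 5.904 km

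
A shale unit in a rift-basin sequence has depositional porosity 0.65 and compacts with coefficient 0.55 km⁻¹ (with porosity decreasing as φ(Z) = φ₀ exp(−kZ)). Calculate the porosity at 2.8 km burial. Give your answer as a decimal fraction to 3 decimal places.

0.139

φ = φ₀·exp(−k·Z) = 0.65 × exp(−0.55 × 2.8) = 0.65 × exp(−1.54)
  = 0.65 × 0.2144 = 0.1393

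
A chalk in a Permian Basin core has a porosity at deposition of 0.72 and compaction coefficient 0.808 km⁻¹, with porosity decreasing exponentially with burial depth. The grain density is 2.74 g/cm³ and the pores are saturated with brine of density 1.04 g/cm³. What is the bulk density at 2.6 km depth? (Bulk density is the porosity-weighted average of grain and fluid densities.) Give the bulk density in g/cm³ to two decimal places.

Porosity at depth: n = 0.72·exp(−0.808×2.6) = 0.72×0.1224 = 0.0881
Bulk density: ρ_b = (1−n)ρ_g + n·ρ_f = 0.9119×2.74 + 0.0881×1.04
       = 2.499 + 0.092 = 2.590 g/cm³

2.59 g/cm³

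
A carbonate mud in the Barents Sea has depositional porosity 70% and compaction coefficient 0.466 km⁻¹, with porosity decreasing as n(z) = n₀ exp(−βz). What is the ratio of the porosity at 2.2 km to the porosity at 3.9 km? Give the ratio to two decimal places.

n(z₁)/n(z₂) = e^(−β·z₁)/e^(−β·z₂) = e^{β(z₂−z₁)}
= exp(0.466 × 1.7) = exp(0.7922) = 2.2082

2.21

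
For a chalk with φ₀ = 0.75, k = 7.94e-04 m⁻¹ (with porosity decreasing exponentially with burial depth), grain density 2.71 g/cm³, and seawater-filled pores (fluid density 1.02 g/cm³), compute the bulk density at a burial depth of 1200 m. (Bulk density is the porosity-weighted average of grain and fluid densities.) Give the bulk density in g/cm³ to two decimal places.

2.22 g/cm³

Working in km (1 km = 1000 m; k in km⁻¹ = k in m⁻¹ × 1000):
Porosity at depth: φ = 0.75·exp(−0.794×1.2) = 0.75×0.3857 = 0.2892
Bulk density: ρ_b = (1−φ)ρ_g + φ·ρ_f = 0.7108×2.71 + 0.2892×1.02
       = 1.926 + 0.295 = 2.221 g/cm³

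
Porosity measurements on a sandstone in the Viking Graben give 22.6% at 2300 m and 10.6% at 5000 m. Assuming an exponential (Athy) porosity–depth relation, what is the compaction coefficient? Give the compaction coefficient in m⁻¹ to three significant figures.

0.000280 m⁻¹

Working in km (1 km = 1000 m; k in km⁻¹ = k in m⁻¹ × 1000):
Athy: n(Z) = n₀ e^(−kZ) ⇒ n₁/n₂ = e^{k(Z₂−Z₁)} ⇒ k = ln(n₁/n₂)/(Z₂−Z₁)
k = ln(0.226/0.106) / (5 − 2.3) = ln(2.132) / 2.7 = 0.7571 / 2.7 = 0.2804 km⁻¹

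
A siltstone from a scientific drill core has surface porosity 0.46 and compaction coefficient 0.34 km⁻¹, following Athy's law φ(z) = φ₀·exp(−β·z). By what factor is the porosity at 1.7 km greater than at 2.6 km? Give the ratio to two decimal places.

1.36

φ(z₁)/φ(z₂) = e^(−β·z₁)/e^(−β·z₂) = e^{β(z₂−z₁)}
= exp(0.34 × 0.9) = exp(0.306) = 1.3580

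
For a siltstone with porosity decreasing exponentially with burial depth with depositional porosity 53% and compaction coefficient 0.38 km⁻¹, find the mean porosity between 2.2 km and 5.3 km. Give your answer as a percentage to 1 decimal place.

13.5%

⟨n⟩ = (1/(Z₂−Z₁)) ∫ n₀ e^(−kZ) dZ = n₀·(e^(−k·Z₁) − e^(−k·Z₂)) / (k·(Z₂−Z₁))
e^(−0.38×2.2) = 0.4334; e^(−0.38×5.3) = 0.1335
⟨n⟩ = 0.53 × (0.4334 − 0.1335) / (0.38 × 3.1) = 0.53 × 0.2547 = 0.1350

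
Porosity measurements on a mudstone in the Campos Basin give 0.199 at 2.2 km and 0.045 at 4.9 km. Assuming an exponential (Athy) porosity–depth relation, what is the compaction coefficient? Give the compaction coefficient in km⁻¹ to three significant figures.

0.551 km⁻¹

Athy: phi(z) = phi₀ e^(−βz) ⇒ phi₁/phi₂ = e^{β(z₂−z₁)} ⇒ β = ln(phi₁/phi₂)/(z₂−z₁)
β = ln(0.199/0.045) / (4.9 − 2.2) = ln(4.422) / 2.7 = 1.4866 / 2.7 = 0.5506 km⁻¹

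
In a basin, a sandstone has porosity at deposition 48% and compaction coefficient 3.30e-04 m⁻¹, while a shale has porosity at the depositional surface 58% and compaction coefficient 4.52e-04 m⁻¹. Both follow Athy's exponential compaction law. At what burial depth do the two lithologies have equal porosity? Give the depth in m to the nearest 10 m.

1550 m

Working in km (1 km = 1000 m; k in km⁻¹ = k in m⁻¹ × 1000):
Set phi₀ₐ e^(−kₐd) = phi₀ᵦ e^(−kᵦd) ⇒ ln(phi₀ₐ/phi₀ᵦ) = (kₐ − kᵦ)·d
d = ln(0.48/0.58) / (0.33 − 0.452) = -0.1892 / -0.122 = 1.551 km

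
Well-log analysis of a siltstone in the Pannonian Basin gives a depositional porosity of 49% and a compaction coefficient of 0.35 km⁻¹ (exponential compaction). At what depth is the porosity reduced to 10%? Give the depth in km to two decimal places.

4.54 km

Invert Athy's law: Z = ln(phi₀/phi) / β
Z = ln(0.49/0.1) / 0.35 = ln(4.9) / 0.35 = 1.5892 / 0.35 = 4.541 km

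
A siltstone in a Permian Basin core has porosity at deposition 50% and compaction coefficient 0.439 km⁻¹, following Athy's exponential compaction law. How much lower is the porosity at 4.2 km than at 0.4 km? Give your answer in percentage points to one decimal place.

φ(0.4) = 0.5·e^(−0.439×0.4) = 0.4195
φ(4.2) = 0.5·e^(−0.439×4.2) = 0.0791
Δφ = 0.4195 − 0.0791 = 0.3404

34.0 percentage points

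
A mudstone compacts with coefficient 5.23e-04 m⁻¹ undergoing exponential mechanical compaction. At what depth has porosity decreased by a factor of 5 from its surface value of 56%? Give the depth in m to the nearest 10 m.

Working in km (1 km = 1000 m; c in km⁻¹ = c in m⁻¹ × 1000):
phi/phi₀ = 1/5 ⇒ exp(−c·z) = 1/5 ⇒ z = ln(5) / c
z = 1.6094 / 0.523 = 3.077 km

3080 m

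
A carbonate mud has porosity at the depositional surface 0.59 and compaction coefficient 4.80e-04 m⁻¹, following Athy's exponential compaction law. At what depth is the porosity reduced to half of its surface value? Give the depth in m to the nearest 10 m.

1440 m

Working in km (1 km = 1000 m; β in km⁻¹ = β in m⁻¹ × 1000):
n/n₀ = 1/2 ⇒ exp(−β·Z) = 1/2 ⇒ Z = ln(2) / β
Z = 0.6931 / 0.48 = 1.444 km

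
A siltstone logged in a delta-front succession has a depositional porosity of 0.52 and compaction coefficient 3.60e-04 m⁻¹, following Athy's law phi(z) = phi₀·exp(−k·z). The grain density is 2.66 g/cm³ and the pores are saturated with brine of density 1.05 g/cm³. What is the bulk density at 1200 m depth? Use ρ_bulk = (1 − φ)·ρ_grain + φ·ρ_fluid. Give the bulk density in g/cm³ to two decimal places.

2.12 g/cm³

Working in km (1 km = 1000 m; k in km⁻¹ = k in m⁻¹ × 1000):
Porosity at depth: phi = 0.52·exp(−0.36×1.2) = 0.52×0.6492 = 0.3376
Bulk density: ρ_b = (1−phi)ρ_g + phi·ρ_f = 0.6624×2.66 + 0.3376×1.05
       = 1.762 + 0.354 = 2.116 g/cm³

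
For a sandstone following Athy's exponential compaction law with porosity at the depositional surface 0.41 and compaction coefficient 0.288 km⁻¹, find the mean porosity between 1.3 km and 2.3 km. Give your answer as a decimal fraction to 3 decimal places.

⟨phi⟩ = (1/(z₂−z₁)) ∫ phi₀ e^(−cz) dz = phi₀·(e^(−c·z₁) − e^(−c·z₂)) / (c·(z₂−z₁))
e^(−0.288×1.3) = 0.6877; e^(−0.288×2.3) = 0.5156
⟨phi⟩ = 0.41 × (0.6877 − 0.5156) / (0.288 × 1) = 0.41 × 0.5975 = 0.2450

0.245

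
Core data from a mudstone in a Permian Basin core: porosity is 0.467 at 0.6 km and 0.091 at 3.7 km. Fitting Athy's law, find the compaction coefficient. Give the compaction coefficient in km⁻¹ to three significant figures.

Athy: phi(d) = phi₀ e^(−kd) ⇒ phi₁/phi₂ = e^{k(d₂−d₁)} ⇒ k = ln(phi₁/phi₂)/(d₂−d₁)
k = ln(0.467/0.091) / (3.7 − 0.6) = ln(5.132) / 3.1 = 1.6355 / 3.1 = 0.5276 km⁻¹

0.528 km⁻¹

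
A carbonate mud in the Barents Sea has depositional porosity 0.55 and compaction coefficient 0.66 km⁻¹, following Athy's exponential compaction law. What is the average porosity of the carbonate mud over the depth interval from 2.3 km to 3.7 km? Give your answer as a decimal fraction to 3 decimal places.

⟨φ⟩ = (1/(Z₂−Z₁)) ∫ φ₀ e^(−kZ) dZ = φ₀·(e^(−k·Z₁) − e^(−k·Z₂)) / (k·(Z₂−Z₁))
e^(−0.66×2.3) = 0.2191; e^(−0.66×3.7) = 0.0870
⟨φ⟩ = 0.55 × (0.2191 − 0.0870) / (0.66 × 1.4) = 0.55 × 0.1430 = 0.0787

0.079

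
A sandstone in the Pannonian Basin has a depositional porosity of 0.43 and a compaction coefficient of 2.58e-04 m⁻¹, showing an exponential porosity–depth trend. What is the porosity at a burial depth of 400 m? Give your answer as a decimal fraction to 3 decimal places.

Working in km (1 km = 1000 m; k in km⁻¹ = k in m⁻¹ × 1000):
n = n₀·exp(−k·d) = 0.43 × exp(−0.258 × 0.4) = 0.43 × exp(−0.1032)
  = 0.43 × 0.9019 = 0.3878

0.388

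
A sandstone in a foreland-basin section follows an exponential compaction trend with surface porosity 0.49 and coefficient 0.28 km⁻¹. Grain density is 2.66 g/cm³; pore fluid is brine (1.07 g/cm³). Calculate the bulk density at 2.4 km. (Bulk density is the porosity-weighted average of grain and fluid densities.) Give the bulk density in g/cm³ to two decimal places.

Porosity at depth: n = 0.49·exp(−0.28×2.4) = 0.49×0.5107 = 0.2502
Bulk density: ρ_b = (1−n)ρ_g + n·ρ_f = 0.7498×2.66 + 0.2502×1.07
       = 1.994 + 0.268 = 2.262 g/cm³

2.26 g/cm³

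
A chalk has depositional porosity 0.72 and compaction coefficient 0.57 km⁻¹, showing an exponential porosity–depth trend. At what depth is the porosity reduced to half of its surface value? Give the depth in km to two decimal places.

φ/φ₀ = 1/2 ⇒ exp(−β·Z) = 1/2 ⇒ Z = ln(2) / β
Z = 0.6931 / 0.57 = 1.216 km

1.22 km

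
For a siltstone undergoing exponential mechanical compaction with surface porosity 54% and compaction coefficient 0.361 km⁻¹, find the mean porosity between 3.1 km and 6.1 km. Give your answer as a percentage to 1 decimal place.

⟨n⟩ = (1/(Z₂−Z₁)) ∫ n₀ e^(−kZ) dZ = n₀·(e^(−k·Z₁) − e^(−k·Z₂)) / (k·(Z₂−Z₁))
e^(−0.361×3.1) = 0.3266; e^(−0.361×6.1) = 0.1106
⟨n⟩ = 0.54 × (0.3266 − 0.1106) / (0.361 × 3) = 0.54 × 0.1994 = 0.1077

10.8%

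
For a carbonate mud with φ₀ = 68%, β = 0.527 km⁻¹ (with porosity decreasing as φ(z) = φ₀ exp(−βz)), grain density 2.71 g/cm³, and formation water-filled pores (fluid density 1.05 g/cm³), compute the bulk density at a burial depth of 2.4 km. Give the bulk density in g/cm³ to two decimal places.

Porosity at depth: φ = 0.68·exp(−0.527×2.4) = 0.68×0.2823 = 0.1920
Bulk density: ρ_b = (1−φ)ρ_g + φ·ρ_f = 0.8080×2.71 + 0.1920×1.05
       = 2.190 + 0.202 = 2.391 g/cm³

2.39 g/cm³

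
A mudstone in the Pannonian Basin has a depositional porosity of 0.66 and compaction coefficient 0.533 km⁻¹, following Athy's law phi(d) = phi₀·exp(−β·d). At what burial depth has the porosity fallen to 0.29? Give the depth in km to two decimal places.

Invert Athy's law: d = ln(phi₀/phi) / β
d = ln(0.66/0.29) / 0.533 = ln(2.276) / 0.533 = 0.8224 / 0.533 = 1.543 km

1.54 km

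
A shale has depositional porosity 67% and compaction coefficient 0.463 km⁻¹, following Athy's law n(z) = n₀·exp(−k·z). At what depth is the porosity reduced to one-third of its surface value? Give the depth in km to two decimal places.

2.37 km

n/n₀ = 1/3 ⇒ exp(−k·z) = 1/3 ⇒ z = ln(3) / k
z = 1.0986 / 0.463 = 2.373 km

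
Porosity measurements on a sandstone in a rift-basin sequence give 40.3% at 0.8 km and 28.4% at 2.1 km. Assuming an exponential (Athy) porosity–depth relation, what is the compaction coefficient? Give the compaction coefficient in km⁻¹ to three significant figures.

Athy: n(Z) = n₀ e^(−βZ) ⇒ n₁/n₂ = e^{β(Z₂−Z₁)} ⇒ β = ln(n₁/n₂)/(Z₂−Z₁)
β = ln(0.403/0.284) / (2.1 − 0.8) = ln(1.419) / 1.3 = 0.3500 / 1.3 = 0.2692 km⁻¹

0.269 km⁻¹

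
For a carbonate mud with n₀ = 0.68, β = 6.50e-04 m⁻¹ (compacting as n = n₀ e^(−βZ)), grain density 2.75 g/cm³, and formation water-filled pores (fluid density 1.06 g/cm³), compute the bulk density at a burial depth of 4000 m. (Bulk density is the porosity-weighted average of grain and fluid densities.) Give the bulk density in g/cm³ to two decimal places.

2.66 g/cm³

Working in km (1 km = 1000 m; β in km⁻¹ = β in m⁻¹ × 1000):
Porosity at depth: n = 0.68·exp(−0.65×4) = 0.68×0.0743 = 0.0505
Bulk density: ρ_b = (1−n)ρ_g + n·ρ_f = 0.9495×2.75 + 0.0505×1.06
       = 2.611 + 0.054 = 2.665 g/cm³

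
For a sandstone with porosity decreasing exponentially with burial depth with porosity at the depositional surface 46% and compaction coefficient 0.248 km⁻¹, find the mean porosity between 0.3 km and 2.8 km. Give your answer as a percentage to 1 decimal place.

31.8%

⟨phi⟩ = (1/(z₂−z₁)) ∫ phi₀ e^(−cz) dz = phi₀·(e^(−c·z₁) − e^(−c·z₂)) / (c·(z₂−z₁))
e^(−0.248×0.3) = 0.9283; e^(−0.248×2.8) = 0.4994
⟨phi⟩ = 0.46 × (0.9283 − 0.4994) / (0.248 × 2.5) = 0.46 × 0.6918 = 0.3182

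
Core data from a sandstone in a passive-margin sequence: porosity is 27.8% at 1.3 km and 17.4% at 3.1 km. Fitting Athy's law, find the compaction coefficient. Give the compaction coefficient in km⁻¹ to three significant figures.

0.260 km⁻¹

Athy: phi(z) = phi₀ e^(−βz) ⇒ phi₁/phi₂ = e^{β(z₂−z₁)} ⇒ β = ln(phi₁/phi₂)/(z₂−z₁)
β = ln(0.278/0.174) / (3.1 − 1.3) = ln(1.598) / 1.8 = 0.4686 / 1.8 = 0.2603 km⁻¹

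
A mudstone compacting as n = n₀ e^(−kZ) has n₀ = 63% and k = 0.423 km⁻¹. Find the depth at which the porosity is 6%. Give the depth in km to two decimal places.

Invert Athy's law: Z = ln(n₀/n) / k
Z = ln(0.63/0.06) / 0.423 = ln(10.5) / 0.423 = 2.3514 / 0.423 = 5.559 km

5.56 km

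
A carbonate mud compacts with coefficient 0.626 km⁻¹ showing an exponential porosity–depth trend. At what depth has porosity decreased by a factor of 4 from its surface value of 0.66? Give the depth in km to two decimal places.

2.21 km

phi/phi₀ = 1/4 ⇒ exp(−β·Z) = 1/4 ⇒ Z = ln(4) / β
Z = 1.3863 / 0.626 = 2.215 km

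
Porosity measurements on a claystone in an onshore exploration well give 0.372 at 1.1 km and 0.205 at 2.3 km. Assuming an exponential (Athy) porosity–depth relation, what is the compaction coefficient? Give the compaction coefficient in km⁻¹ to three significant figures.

Athy: n(z) = n₀ e^(−kz) ⇒ n₁/n₂ = e^{k(z₂−z₁)} ⇒ k = ln(n₁/n₂)/(z₂−z₁)
k = ln(0.372/0.205) / (2.3 − 1.1) = ln(1.815) / 1.2 = 0.5959 / 1.2 = 0.4966 km⁻¹

0.497 km⁻¹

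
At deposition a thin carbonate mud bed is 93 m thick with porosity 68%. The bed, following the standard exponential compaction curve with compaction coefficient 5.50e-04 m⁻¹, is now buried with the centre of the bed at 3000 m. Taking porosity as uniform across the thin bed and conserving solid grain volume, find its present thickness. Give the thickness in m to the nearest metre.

34 m

Working in km (1 km = 1000 m; c in km⁻¹ = c in m⁻¹ × 1000):
Porosity at 3 km: n = 0.68·exp(−0.55×3) = 0.1306
Solid-volume conservation: h(1−n) = h₀(1−n₀) ⇒ h = h₀·(1−n₀)/(1−n)
h = 0.093 × (1 − 0.68)/(1 − 0.1306) = 0.093 × 0.3681 = 0.0342 km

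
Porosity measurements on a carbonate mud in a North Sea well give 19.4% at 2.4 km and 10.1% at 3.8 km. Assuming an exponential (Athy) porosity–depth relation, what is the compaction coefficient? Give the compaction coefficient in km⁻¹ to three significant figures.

0.466 km⁻¹

Athy: φ(z) = φ₀ e^(−kz) ⇒ φ₁/φ₂ = e^{k(z₂−z₁)} ⇒ k = ln(φ₁/φ₂)/(z₂−z₁)
k = ln(0.194/0.101) / (3.8 − 2.4) = ln(1.921) / 1.4 = 0.6527 / 1.4 = 0.4662 km⁻¹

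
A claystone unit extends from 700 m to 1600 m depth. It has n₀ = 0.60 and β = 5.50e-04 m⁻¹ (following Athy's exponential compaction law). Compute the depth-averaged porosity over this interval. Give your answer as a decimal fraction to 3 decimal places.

Working in km (1 km = 1000 m; β in km⁻¹ = β in m⁻¹ × 1000):
⟨n⟩ = (1/(d₂−d₁)) ∫ n₀ e^(−βd) dd = n₀·(e^(−β·d₁) − e^(−β·d₂)) / (β·(d₂−d₁))
e^(−0.55×0.7) = 0.6805; e^(−0.55×1.6) = 0.4148
⟨n⟩ = 0.6 × (0.6805 − 0.4148) / (0.55 × 0.9) = 0.6 × 0.5367 = 0.3220

0.322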